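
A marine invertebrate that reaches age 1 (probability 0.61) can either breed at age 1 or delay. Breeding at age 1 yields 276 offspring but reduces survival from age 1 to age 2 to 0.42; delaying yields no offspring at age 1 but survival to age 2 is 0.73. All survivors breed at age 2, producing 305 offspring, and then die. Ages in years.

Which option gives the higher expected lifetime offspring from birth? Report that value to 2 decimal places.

246.50

breed at age 1: R₀ = 0.61 × (276 + 0.42 × 305) = 0.61 × 404.1000 = 246.5010
delay to age 2: R₀ = 0.61 × (0.73 × 305) = 0.61 × 222.6500 = 135.8165
Higher: breed at age 1 (246.5010).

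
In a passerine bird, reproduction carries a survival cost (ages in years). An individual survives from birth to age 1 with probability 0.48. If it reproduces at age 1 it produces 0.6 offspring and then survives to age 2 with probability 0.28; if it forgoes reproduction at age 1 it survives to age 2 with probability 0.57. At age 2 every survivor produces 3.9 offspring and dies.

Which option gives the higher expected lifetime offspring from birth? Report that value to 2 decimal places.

breed at age 1: R₀ = 0.48 × (0.6 + 0.28 × 3.9) = 0.48 × 1.6920 = 0.8122
delay to age 2: R₀ = 0.48 × (0.57 × 3.9) = 0.48 × 2.2230 = 1.0670
Higher: delay to age 2 (1.0670).

1.07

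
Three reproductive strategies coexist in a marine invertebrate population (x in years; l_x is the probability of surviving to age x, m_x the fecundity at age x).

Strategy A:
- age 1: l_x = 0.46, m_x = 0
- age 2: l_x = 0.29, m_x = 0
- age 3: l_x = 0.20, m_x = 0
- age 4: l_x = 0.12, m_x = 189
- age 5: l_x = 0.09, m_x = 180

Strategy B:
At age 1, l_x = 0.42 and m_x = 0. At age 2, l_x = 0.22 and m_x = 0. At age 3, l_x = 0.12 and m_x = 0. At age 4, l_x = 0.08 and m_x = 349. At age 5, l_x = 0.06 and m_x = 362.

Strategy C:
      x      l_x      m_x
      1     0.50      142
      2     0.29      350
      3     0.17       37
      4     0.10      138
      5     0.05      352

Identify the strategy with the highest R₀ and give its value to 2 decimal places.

210.19

Strategy A: R₀ = 0.46×0 + 0.29×0 + 0.20×0 + 0.12×189 + 0.09×180 = 38.8800
Strategy B: R₀ = 0.42×0 + 0.22×0 + 0.12×0 + 0.08×349 + 0.06×362 = 49.6400
Strategy C: R₀ = 0.50×142 + 0.29×350 + 0.17×37 + 0.10×138 + 0.05×352 = 210.1900
Highest R₀: strategy C with 210.1900.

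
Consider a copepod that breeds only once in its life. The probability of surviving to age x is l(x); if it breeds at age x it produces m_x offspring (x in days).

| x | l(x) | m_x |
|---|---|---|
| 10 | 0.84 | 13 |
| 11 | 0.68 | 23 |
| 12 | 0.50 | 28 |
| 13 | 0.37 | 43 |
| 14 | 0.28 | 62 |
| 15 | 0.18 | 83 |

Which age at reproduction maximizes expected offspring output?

Expected offspring if breeding at age x = l(x) × m_x:
  age 10: 0.84 × 13 = 10.920
  age 11: 0.68 × 23 = 15.640
  age 12: 0.50 × 28 = 14.000
  age 13: 0.37 × 43 = 15.910
  age 14: 0.28 × 62 = 17.360
  age 15: 0.18 × 83 = 14.940
Maximum at age 14 (17.360).

14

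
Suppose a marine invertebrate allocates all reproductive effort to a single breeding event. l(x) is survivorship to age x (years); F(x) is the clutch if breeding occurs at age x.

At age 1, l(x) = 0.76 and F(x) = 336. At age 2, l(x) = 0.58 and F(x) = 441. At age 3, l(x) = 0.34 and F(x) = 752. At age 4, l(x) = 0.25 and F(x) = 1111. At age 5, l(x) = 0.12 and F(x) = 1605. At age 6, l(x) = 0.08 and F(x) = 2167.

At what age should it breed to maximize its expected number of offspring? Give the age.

4

Expected offspring if breeding at age x = l(x) × F(x):
  age 1: 0.76 × 336 = 255.360
  age 2: 0.58 × 441 = 255.780
  age 3: 0.34 × 752 = 255.680
  age 4: 0.25 × 1111 = 277.750
  age 5: 0.12 × 1605 = 192.600
  age 6: 0.08 × 2167 = 173.360
Maximum at age 4 (277.750).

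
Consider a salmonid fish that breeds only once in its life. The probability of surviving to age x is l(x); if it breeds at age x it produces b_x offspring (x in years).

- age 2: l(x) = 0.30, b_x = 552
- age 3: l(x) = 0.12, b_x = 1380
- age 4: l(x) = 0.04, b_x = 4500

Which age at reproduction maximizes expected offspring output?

Expected offspring if breeding at age x = l(x) × b_x:
  age 2: 0.30 × 552 = 165.600
  age 3: 0.12 × 1380 = 165.600
  age 4: 0.04 × 4500 = 180.000
Maximum at age 4 (180.000).

4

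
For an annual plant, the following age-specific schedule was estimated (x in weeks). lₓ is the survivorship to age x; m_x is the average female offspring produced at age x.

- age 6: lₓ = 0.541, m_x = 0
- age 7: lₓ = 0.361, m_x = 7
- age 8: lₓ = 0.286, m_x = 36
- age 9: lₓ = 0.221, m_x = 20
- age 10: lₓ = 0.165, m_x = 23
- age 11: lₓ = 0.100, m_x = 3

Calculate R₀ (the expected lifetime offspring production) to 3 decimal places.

R₀ = Σ lₓ m_x:
  age 6: 0.541 × 0 = 0.0000
  age 7: 0.361 × 7 = 2.5270
  age 8: 0.286 × 36 = 10.2960
  age 9: 0.221 × 20 = 4.4200
  age 10: 0.165 × 23 = 3.7950
  age 11: 0.100 × 3 = 0.3000
R₀ = 0.0000 + 2.5270 + 10.2960 + 4.4200 + 3.7950 + 0.3000 = 21.3380

21.338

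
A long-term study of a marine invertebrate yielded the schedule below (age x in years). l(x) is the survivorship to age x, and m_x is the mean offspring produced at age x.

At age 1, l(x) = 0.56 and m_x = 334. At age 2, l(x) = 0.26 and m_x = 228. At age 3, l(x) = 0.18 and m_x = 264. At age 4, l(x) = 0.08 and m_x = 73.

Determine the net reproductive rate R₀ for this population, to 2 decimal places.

R₀ = Σ l(x) m_x:
  age 1: 0.56 × 334 = 187.0400
  age 2: 0.26 × 228 = 59.2800
  age 3: 0.18 × 264 = 47.5200
  age 4: 0.08 × 73 = 5.8400
R₀ = 187.0400 + 59.2800 + 47.5200 + 5.8400 = 299.6800

299.68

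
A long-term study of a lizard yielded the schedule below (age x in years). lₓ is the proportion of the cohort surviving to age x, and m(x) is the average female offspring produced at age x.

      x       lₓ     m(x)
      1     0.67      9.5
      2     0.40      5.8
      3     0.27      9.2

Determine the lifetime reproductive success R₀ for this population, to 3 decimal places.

11.169

R₀ = Σ lₓ m(x):
  age 1: 0.67 × 9.5 = 6.3650
  age 2: 0.40 × 5.8 = 2.3200
  age 3: 0.27 × 9.2 = 2.4840
R₀ = 6.3650 + 2.3200 + 2.4840 = 11.1690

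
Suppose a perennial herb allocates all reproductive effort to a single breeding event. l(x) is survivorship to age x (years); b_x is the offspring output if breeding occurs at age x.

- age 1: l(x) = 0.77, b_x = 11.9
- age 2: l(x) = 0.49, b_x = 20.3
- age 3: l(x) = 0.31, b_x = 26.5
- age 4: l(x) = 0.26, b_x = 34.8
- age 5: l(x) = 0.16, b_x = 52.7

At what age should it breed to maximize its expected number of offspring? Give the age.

Expected offspring if breeding at age x = l(x) × b_x:
  age 1: 0.77 × 11.9 = 9.163
  age 2: 0.49 × 20.3 = 9.947
  age 3: 0.31 × 26.5 = 8.215
  age 4: 0.26 × 34.8 = 9.048
  age 5: 0.16 × 52.7 = 8.432
Maximum at age 2 (9.947).

2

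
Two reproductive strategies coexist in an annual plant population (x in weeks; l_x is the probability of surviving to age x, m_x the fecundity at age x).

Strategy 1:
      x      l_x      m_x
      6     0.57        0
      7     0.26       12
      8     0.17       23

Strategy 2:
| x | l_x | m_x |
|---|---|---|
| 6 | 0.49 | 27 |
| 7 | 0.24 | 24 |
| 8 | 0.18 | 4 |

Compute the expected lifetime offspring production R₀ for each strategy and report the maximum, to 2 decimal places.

19.71

Strategy 1: R₀ = 0.57×0 + 0.26×12 + 0.17×23 = 7.0300
Strategy 2: R₀ = 0.49×27 + 0.24×24 + 0.18×4 = 19.7100
Highest R₀: strategy 2 with 19.7100.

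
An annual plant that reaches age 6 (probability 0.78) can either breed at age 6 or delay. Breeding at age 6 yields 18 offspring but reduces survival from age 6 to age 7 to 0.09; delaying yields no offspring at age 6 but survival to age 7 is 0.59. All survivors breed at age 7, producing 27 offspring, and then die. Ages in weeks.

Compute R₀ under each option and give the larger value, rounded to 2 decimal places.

breed at age 6: R₀ = 0.78 × (18 + 0.09 × 27) = 0.78 × 20.4300 = 15.9354
delay to age 7: R₀ = 0.78 × (0.59 × 27) = 0.78 × 15.9300 = 12.4254
Higher: breed at age 6 (15.9354).

15.94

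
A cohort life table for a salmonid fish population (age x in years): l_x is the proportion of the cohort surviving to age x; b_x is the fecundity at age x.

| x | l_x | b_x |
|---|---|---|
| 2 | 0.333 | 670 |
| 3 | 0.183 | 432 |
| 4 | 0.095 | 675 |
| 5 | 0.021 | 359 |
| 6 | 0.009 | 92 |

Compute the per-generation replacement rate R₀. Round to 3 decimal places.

R₀ = Σ l_x b_x:
  age 2: 0.333 × 670 = 223.1100
  age 3: 0.183 × 432 = 79.0560
  age 4: 0.095 × 675 = 64.1250
  age 5: 0.021 × 359 = 7.5390
  age 6: 0.009 × 92 = 0.8280
R₀ = 223.1100 + 79.0560 + 64.1250 + 7.5390 + 0.8280 = 374.6580

374.658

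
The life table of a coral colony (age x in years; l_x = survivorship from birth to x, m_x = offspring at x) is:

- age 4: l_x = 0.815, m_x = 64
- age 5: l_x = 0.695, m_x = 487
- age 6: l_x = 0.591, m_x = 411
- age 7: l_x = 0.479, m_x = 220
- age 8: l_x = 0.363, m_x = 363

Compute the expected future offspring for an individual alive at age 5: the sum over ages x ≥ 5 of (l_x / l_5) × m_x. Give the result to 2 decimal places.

l_5 = 0.695. Conditional survival from age 5 to x is l_x / l_5.
  x=5: (0.695/0.695) × 487 = 487.0000
  x=6: (0.591/0.695) × 411 = 349.4978
  x=7: (0.479/0.695) × 220 = 151.6259
  x=8: (0.363/0.695) × 363 = 189.5957
Sum = 487.0000 + 349.4978 + 151.6259 + 189.5957 = 1177.7194

1177.72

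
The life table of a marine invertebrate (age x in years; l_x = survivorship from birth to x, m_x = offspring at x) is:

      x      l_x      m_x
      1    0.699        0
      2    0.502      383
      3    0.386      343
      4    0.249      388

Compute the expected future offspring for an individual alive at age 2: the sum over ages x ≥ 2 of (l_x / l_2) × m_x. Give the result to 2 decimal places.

l_2 = 0.502. Conditional survival from age 2 to x is l_x / l_2.
  x=2: (0.502/0.502) × 383 = 383.0000
  x=3: (0.386/0.502) × 343 = 263.7410
  x=4: (0.249/0.502) × 388 = 192.4542
Sum = 383.0000 + 263.7410 + 192.4542 = 839.1952

839.20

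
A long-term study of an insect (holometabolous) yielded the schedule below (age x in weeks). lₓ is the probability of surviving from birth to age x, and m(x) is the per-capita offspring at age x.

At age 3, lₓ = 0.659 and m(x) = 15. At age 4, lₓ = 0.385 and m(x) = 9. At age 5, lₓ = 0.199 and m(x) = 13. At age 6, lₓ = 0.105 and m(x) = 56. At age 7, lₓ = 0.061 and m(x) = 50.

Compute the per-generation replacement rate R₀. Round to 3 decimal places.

24.867

R₀ = Σ lₓ m(x):
  age 3: 0.659 × 15 = 9.8850
  age 4: 0.385 × 9 = 3.4650
  age 5: 0.199 × 13 = 2.5870
  age 6: 0.105 × 56 = 5.8800
  age 7: 0.061 × 50 = 3.0500
R₀ = 9.8850 + 3.4650 + 2.5870 + 5.8800 + 3.0500 = 24.8670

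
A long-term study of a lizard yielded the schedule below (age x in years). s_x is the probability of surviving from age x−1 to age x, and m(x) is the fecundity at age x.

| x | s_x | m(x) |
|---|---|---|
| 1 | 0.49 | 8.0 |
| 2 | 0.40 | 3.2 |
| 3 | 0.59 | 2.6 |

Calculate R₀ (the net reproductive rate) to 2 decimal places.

Survivorship from birth: l_x = s_1·s_2·…·s_x.
  l_1 = 0.49000
  l_2 = 0.19600
  l_3 = 0.11564
R₀ = Σ l_x m(x):
  age 1: 0.49000 × 8.0 = 3.9200
  age 2: 0.19600 × 3.2 = 0.6272
  age 3: 0.11564 × 2.6 = 0.3007
R₀ = 3.9200 + 0.6272 + 0.3007 = 4.8479

4.85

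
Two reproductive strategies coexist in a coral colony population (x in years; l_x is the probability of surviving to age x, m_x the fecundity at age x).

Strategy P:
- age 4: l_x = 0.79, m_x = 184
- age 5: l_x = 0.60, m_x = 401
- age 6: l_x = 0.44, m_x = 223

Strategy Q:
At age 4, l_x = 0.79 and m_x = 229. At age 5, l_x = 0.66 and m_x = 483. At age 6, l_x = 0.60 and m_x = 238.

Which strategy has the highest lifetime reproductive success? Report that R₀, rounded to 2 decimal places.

642.49

Strategy P: R₀ = 0.79×184 + 0.60×401 + 0.44×223 = 484.0800
Strategy Q: R₀ = 0.79×229 + 0.66×483 + 0.60×238 = 642.4900
Highest R₀: strategy Q with 642.4900.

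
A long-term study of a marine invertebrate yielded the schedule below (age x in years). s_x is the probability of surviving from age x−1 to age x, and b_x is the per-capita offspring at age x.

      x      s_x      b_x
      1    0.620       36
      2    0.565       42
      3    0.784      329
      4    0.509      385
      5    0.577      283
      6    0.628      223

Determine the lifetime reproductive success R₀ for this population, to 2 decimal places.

215.33

Survivorship from birth: l_x = s_1·s_2·…·s_x.
  l_1 = 0.62000
  l_2 = 0.35030
  l_3 = 0.27464
  l_4 = 0.13979
  l_5 = 0.08066
  l_6 = 0.05065
R₀ = Σ l_x b_x:
  age 1: 0.62000 × 36 = 22.3200
  age 2: 0.35030 × 42 = 14.7126
  age 3: 0.27464 × 329 = 90.3566
  age 4: 0.13979 × 385 = 53.8192
  age 5: 0.08066 × 283 = 22.8268
  age 6: 0.05065 × 223 = 11.2950
R₀ = 22.3200 + 14.7126 + 90.3566 + 53.8192 + 22.8268 + 11.2950 = 215.3300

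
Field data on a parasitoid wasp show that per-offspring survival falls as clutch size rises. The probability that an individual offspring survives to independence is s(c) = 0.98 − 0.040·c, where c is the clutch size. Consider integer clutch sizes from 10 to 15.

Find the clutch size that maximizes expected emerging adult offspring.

12

Expected emerging adult offspring = c × s(c):
  c=10: 10 × 0.580 = 5.800
  c=11: 11 × 0.540 = 5.940
  c=12: 12 × 0.500 = 6.000
  c=13: 13 × 0.460 = 5.980
  c=14: 14 × 0.420 = 5.880
  c=15: 15 × 0.380 = 5.700
Maximum at c = 12 (6.000 emerging adult offspring).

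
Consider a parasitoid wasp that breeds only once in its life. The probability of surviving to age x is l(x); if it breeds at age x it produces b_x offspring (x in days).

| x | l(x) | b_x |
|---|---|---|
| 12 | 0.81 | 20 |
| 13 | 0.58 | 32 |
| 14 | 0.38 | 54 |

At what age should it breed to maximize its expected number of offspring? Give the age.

Expected offspring if breeding at age x = l(x) × b_x:
  age 12: 0.81 × 20 = 16.200
  age 13: 0.58 × 32 = 18.560
  age 14: 0.38 × 54 = 20.520
Maximum at age 14 (20.520).

14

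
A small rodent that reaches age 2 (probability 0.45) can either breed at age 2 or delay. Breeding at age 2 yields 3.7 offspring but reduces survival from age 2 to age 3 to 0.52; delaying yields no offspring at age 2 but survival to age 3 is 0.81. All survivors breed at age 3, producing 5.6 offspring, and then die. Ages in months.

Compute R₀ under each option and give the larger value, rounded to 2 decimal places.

2.98

breed at age 2: R₀ = 0.45 × (3.7 + 0.52 × 5.6) = 0.45 × 6.6120 = 2.9754
delay to age 3: R₀ = 0.45 × (0.81 × 5.6) = 0.45 × 4.5360 = 2.0412
Higher: breed at age 2 (2.9754).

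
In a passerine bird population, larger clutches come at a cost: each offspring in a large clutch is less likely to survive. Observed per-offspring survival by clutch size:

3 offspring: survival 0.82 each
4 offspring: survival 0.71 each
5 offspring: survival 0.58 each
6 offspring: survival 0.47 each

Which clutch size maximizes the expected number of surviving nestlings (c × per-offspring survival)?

Expected surviving nestlings = c × s(c):
  c=3: 3 × 0.82 = 2.460
  c=4: 4 × 0.71 = 2.840
  c=5: 5 × 0.58 = 2.900
  c=6: 6 × 0.47 = 2.820
Maximum at c = 5 (2.900 surviving nestlings).

5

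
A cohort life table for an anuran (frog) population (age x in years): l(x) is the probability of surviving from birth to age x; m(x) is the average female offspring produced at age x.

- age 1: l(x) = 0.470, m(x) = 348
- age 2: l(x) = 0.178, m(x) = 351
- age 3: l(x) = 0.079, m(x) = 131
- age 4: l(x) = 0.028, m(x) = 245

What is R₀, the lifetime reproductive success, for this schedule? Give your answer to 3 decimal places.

R₀ = Σ l(x) m(x):
  age 1: 0.470 × 348 = 163.5600
  age 2: 0.178 × 351 = 62.4780
  age 3: 0.079 × 131 = 10.3490
  age 4: 0.028 × 245 = 6.8600
R₀ = 163.5600 + 62.4780 + 10.3490 + 6.8600 = 243.2470

243.247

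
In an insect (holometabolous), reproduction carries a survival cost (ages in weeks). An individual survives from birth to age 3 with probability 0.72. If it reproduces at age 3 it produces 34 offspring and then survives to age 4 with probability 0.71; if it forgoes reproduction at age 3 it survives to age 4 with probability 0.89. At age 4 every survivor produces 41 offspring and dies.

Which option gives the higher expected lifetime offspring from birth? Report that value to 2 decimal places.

45.44

breed at age 3: R₀ = 0.72 × (34 + 0.71 × 41) = 0.72 × 63.1100 = 45.4392
delay to age 4: R₀ = 0.72 × (0.89 × 41) = 0.72 × 36.4900 = 26.2728
Higher: breed at age 3 (45.4392).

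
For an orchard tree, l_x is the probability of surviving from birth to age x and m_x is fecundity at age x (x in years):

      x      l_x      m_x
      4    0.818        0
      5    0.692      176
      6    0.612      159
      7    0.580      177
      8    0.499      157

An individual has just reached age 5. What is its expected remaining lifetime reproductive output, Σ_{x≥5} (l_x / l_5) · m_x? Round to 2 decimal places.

578.18

l_5 = 0.692. Conditional survival from age 5 to x is l_x / l_5.
  x=5: (0.692/0.692) × 176 = 176.0000
  x=6: (0.612/0.692) × 159 = 140.6185
  x=7: (0.580/0.692) × 177 = 148.3526
  x=8: (0.499/0.692) × 157 = 113.2124
Sum = 176.0000 + 140.6185 + 148.3526 + 113.2124 = 578.1835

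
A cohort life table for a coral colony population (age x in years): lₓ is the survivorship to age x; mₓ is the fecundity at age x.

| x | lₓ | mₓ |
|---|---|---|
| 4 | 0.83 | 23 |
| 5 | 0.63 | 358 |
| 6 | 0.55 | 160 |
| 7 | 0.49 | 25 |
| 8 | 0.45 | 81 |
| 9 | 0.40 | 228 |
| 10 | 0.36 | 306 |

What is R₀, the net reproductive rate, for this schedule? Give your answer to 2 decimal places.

R₀ = Σ lₓ mₓ:
  age 4: 0.83 × 23 = 19.0900
  age 5: 0.63 × 358 = 225.5400
  age 6: 0.55 × 160 = 88.0000
  age 7: 0.49 × 25 = 12.2500
  age 8: 0.45 × 81 = 36.4500
  age 9: 0.40 × 228 = 91.2000
  age 10: 0.36 × 306 = 110.1600
R₀ = 19.0900 + 225.5400 + 88.0000 + 12.2500 + 36.4500 + 91.2000 + 110.1600 = 582.6900

582.69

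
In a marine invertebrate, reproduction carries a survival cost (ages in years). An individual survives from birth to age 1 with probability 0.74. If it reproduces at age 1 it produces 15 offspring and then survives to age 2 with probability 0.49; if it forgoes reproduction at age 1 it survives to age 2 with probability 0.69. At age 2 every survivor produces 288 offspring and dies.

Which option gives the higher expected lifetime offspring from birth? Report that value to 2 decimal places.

breed at age 1: R₀ = 0.74 × (15 + 0.49 × 288) = 0.74 × 156.1200 = 115.5288
delay to age 2: R₀ = 0.74 × (0.69 × 288) = 0.74 × 198.7200 = 147.0528
Higher: delay to age 2 (147.0528).

147.05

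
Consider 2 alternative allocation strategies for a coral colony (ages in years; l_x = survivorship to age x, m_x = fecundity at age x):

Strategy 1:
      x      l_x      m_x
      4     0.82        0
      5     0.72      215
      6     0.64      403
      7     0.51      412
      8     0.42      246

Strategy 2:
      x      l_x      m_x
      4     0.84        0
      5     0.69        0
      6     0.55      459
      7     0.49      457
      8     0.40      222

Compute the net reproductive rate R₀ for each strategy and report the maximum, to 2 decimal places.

Strategy 1: R₀ = 0.82×0 + 0.72×215 + 0.64×403 + 0.51×412 + 0.42×246 = 726.1600
Strategy 2: R₀ = 0.84×0 + 0.69×0 + 0.55×459 + 0.49×457 + 0.40×222 = 565.1800
Highest R₀: strategy 1 with 726.1600.

726.16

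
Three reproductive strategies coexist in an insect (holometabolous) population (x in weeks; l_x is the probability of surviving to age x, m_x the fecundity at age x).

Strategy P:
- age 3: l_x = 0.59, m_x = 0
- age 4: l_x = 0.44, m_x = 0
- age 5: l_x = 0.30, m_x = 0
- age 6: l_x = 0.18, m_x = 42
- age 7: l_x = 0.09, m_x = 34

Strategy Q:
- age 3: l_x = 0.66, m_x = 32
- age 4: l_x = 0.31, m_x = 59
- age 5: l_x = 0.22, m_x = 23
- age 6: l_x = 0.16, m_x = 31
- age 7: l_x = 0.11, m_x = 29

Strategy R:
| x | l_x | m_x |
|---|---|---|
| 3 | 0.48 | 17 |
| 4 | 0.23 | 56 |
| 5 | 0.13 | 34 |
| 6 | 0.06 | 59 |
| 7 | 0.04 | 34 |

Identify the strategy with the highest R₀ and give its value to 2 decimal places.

52.62

Strategy P: R₀ = 0.59×0 + 0.44×0 + 0.30×0 + 0.18×42 + 0.09×34 = 10.6200
Strategy Q: R₀ = 0.66×32 + 0.31×59 + 0.22×23 + 0.16×31 + 0.11×29 = 52.6200
Strategy R: R₀ = 0.48×17 + 0.23×56 + 0.13×34 + 0.06×59 + 0.04×34 = 30.3600
Highest R₀: strategy Q with 52.6200.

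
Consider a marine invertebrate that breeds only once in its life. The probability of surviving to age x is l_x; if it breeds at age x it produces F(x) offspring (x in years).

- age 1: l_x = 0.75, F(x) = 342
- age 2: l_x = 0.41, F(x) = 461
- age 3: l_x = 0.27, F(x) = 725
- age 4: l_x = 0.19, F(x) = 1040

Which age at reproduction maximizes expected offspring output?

1

Expected offspring if breeding at age x = l_x × F(x):
  age 1: 0.75 × 342 = 256.500
  age 2: 0.41 × 461 = 189.010
  age 3: 0.27 × 725 = 195.750
  age 4: 0.19 × 1040 = 197.600
Maximum at age 1 (256.500).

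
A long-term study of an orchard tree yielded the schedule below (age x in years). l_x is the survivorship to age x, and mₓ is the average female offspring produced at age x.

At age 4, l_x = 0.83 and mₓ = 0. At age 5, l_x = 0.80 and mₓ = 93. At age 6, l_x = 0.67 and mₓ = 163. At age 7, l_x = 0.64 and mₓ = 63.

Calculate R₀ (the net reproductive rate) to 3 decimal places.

R₀ = Σ l_x mₓ:
  age 4: 0.83 × 0 = 0.0000
  age 5: 0.80 × 93 = 74.4000
  age 6: 0.67 × 163 = 109.2100
  age 7: 0.64 × 63 = 40.3200
R₀ = 0.0000 + 74.4000 + 109.2100 + 40.3200 = 223.9300

223.930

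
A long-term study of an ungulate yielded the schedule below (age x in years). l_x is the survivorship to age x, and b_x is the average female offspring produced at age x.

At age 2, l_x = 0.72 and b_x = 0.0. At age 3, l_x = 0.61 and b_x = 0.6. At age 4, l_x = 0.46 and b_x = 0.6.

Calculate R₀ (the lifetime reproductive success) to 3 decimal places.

0.642

R₀ = Σ l_x b_x:
  age 2: 0.72 × 0.0 = 0.0000
  age 3: 0.61 × 0.6 = 0.3660
  age 4: 0.46 × 0.6 = 0.2760
R₀ = 0.0000 + 0.3660 + 0.2760 = 0.6420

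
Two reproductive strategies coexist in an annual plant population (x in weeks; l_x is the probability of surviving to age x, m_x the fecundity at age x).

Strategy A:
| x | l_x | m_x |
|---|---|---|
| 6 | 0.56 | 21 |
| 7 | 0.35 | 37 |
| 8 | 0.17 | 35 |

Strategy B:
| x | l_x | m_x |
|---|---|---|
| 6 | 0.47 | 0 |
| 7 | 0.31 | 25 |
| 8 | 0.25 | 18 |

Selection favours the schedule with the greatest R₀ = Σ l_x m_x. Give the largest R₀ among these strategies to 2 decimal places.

Strategy A: R₀ = 0.56×21 + 0.35×37 + 0.17×35 = 30.6600
Strategy B: R₀ = 0.47×0 + 0.31×25 + 0.25×18 = 12.2500
Highest R₀: strategy A with 30.6600.

30.66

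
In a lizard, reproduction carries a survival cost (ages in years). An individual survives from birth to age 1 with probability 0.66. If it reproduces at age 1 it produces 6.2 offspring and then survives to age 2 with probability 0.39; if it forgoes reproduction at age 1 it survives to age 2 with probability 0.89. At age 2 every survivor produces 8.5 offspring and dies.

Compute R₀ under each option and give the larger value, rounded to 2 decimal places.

6.28

breed at age 1: R₀ = 0.66 × (6.2 + 0.39 × 8.5) = 0.66 × 9.5150 = 6.2799
delay to age 2: R₀ = 0.66 × (0.89 × 8.5) = 0.66 × 7.5650 = 4.9929
Higher: breed at age 1 (6.2799).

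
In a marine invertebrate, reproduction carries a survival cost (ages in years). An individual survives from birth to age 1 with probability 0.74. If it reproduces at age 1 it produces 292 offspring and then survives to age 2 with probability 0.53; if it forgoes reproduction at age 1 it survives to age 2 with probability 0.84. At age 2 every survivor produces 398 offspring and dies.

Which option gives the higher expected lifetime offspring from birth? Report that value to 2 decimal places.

breed at age 1: R₀ = 0.74 × (292 + 0.53 × 398) = 0.74 × 502.9400 = 372.1756
delay to age 2: R₀ = 0.74 × (0.84 × 398) = 0.74 × 334.3200 = 247.3968
Higher: breed at age 1 (372.1756).

372.18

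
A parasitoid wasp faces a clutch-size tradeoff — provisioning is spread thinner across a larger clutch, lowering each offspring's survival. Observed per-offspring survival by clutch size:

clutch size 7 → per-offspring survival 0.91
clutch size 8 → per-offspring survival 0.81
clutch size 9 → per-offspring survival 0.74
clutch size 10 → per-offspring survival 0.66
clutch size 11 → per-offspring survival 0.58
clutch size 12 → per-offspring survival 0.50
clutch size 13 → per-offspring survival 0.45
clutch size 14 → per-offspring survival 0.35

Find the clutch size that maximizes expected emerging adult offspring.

9

Expected emerging adult offspring = c × s(c):
  c=7: 7 × 0.91 = 6.370
  c=8: 8 × 0.81 = 6.480
  c=9: 9 × 0.74 = 6.660
  c=10: 10 × 0.66 = 6.600
  c=11: 11 × 0.58 = 6.380
  c=12: 12 × 0.50 = 6.000
  c=13: 13 × 0.45 = 5.850
  c=14: 14 × 0.35 = 4.900
Maximum at c = 9 (6.660 emerging adult offspring).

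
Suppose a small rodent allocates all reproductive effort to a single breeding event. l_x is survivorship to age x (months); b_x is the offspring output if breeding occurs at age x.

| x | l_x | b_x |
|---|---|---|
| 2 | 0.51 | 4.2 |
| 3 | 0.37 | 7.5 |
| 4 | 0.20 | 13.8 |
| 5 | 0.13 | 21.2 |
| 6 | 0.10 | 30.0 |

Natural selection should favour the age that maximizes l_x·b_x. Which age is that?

6

Expected offspring if breeding at age x = l_x × b_x:
  age 2: 0.51 × 4.2 = 2.142
  age 3: 0.37 × 7.5 = 2.775
  age 4: 0.20 × 13.8 = 2.760
  age 5: 0.13 × 21.2 = 2.756
  age 6: 0.10 × 30.0 = 3.000
Maximum at age 6 (3.000).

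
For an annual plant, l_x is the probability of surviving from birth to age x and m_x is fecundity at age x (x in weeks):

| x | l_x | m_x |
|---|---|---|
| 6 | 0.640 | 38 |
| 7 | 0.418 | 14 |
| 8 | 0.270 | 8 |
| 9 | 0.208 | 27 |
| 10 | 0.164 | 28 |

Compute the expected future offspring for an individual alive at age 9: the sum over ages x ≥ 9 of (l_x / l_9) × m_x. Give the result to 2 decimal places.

l_9 = 0.208. Conditional survival from age 9 to x is l_x / l_9.
  x=9: (0.208/0.208) × 27 = 27.0000
  x=10: (0.164/0.208) × 28 = 22.0769
Sum = 27.0000 + 22.0769 = 49.0769

49.08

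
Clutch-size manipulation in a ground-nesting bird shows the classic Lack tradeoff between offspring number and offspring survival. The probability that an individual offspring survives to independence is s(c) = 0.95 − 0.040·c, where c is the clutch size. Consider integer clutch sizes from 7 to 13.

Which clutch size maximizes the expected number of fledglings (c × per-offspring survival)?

Expected fledglings = c × s(c):
  c=7: 7 × 0.670 = 4.690
  c=8: 8 × 0.630 = 5.040
  c=9: 9 × 0.590 = 5.310
  c=10: 10 × 0.550 = 5.500
  c=11: 11 × 0.510 = 5.610
  c=12: 12 × 0.470 = 5.640
  c=13: 13 × 0.430 = 5.590
Maximum at c = 12 (5.640 fledglings).

12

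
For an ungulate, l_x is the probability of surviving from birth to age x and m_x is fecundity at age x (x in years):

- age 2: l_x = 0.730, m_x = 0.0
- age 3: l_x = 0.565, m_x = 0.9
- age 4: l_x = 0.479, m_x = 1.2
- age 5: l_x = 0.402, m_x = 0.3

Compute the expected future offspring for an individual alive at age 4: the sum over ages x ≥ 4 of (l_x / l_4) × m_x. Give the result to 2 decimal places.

1.45

l_4 = 0.479. Conditional survival from age 4 to x is l_x / l_4.
  x=4: (0.479/0.479) × 1.2 = 1.2000
  x=5: (0.402/0.479) × 0.3 = 0.2518
Sum = 1.2000 + 0.2518 = 1.4518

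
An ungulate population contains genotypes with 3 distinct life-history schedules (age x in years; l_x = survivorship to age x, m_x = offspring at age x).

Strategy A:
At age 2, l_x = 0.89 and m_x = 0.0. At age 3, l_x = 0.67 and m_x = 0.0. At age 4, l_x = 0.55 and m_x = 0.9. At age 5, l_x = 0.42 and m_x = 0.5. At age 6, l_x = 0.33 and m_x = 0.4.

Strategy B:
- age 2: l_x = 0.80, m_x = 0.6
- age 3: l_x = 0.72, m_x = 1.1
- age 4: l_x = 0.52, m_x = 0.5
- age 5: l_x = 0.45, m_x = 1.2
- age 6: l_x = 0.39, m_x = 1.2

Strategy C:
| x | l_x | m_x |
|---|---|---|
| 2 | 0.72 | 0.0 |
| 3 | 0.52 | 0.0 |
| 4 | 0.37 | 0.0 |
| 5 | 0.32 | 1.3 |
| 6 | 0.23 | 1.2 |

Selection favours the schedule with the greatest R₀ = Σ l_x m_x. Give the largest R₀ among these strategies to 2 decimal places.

2.54

Strategy A: R₀ = 0.89×0.0 + 0.67×0.0 + 0.55×0.9 + 0.42×0.5 + 0.33×0.4 = 0.8370
Strategy B: R₀ = 0.80×0.6 + 0.72×1.1 + 0.52×0.5 + 0.45×1.2 + 0.39×1.2 = 2.5400
Strategy C: R₀ = 0.72×0.0 + 0.52×0.0 + 0.37×0.0 + 0.32×1.3 + 0.23×1.2 = 0.6920
Highest R₀: strategy B with 2.5400.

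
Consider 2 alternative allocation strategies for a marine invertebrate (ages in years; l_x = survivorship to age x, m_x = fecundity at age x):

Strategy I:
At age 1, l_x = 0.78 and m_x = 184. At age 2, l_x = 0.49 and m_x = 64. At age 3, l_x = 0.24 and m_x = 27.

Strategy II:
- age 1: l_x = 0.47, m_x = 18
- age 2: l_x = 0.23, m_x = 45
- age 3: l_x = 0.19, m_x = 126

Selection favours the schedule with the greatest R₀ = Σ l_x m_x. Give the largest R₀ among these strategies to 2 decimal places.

181.36

Strategy I: R₀ = 0.78×184 + 0.49×64 + 0.24×27 = 181.3600
Strategy II: R₀ = 0.47×18 + 0.23×45 + 0.19×126 = 42.7500
Highest R₀: strategy I with 181.3600.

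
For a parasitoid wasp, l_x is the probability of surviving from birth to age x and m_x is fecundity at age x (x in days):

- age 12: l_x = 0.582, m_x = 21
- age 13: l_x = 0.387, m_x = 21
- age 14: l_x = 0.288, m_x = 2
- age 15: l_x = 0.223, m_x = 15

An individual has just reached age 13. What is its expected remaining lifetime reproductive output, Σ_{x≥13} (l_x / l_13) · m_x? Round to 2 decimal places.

31.13

l_13 = 0.387. Conditional survival from age 13 to x is l_x / l_13.
  x=13: (0.387/0.387) × 21 = 21.0000
  x=14: (0.288/0.387) × 2 = 1.4884
  x=15: (0.223/0.387) × 15 = 8.6434
Sum = 21.0000 + 1.4884 + 8.6434 = 31.1318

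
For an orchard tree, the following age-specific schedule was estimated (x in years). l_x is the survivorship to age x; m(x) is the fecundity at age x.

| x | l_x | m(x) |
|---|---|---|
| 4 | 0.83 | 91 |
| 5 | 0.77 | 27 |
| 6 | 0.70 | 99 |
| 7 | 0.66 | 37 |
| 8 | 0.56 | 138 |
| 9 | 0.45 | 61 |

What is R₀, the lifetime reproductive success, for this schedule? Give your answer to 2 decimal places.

294.77

R₀ = Σ l_x m(x):
  age 4: 0.83 × 91 = 75.5300
  age 5: 0.77 × 27 = 20.7900
  age 6: 0.70 × 99 = 69.3000
  age 7: 0.66 × 37 = 24.4200
  age 8: 0.56 × 138 = 77.2800
  age 9: 0.45 × 61 = 27.4500
R₀ = 75.5300 + 20.7900 + 69.3000 + 24.4200 + 77.2800 + 27.4500 = 294.7700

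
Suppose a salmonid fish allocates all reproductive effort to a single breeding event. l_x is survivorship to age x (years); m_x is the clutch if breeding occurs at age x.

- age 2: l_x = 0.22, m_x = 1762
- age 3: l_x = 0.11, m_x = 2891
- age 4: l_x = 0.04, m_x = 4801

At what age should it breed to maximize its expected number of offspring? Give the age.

2

Expected offspring if breeding at age x = l_x × m_x:
  age 2: 0.22 × 1762 = 387.640
  age 3: 0.11 × 2891 = 318.010
  age 4: 0.04 × 4801 = 192.040
Maximum at age 2 (387.640).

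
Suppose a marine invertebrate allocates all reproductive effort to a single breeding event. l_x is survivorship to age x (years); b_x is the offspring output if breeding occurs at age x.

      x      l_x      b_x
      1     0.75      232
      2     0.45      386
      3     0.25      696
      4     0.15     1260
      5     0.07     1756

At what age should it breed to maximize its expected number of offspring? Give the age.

4

Expected offspring if breeding at age x = l_x × b_x:
  age 1: 0.75 × 232 = 174.000
  age 2: 0.45 × 386 = 173.700
  age 3: 0.25 × 696 = 174.000
  age 4: 0.15 × 1260 = 189.000
  age 5: 0.07 × 1756 = 122.920
Maximum at age 4 (189.000).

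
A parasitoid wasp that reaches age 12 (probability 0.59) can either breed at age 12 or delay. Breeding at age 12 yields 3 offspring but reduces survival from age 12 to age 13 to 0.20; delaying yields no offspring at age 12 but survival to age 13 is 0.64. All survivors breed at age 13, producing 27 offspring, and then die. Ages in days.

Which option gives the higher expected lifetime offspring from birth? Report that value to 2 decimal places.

breed at age 12: R₀ = 0.59 × (3 + 0.20 × 27) = 0.59 × 8.4000 = 4.9560
delay to age 13: R₀ = 0.59 × (0.64 × 27) = 0.59 × 17.2800 = 10.1952
Higher: delay to age 13 (10.1952).

10.20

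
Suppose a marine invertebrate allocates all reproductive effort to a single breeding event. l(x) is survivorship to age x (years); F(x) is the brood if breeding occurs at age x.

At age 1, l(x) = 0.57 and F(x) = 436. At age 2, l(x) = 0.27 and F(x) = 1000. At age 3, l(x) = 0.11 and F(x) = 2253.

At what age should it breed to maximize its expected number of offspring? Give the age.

Expected offspring if breeding at age x = l(x) × F(x):
  age 1: 0.57 × 436 = 248.520
  age 2: 0.27 × 1000 = 270.000
  age 3: 0.11 × 2253 = 247.830
Maximum at age 2 (270.000).

2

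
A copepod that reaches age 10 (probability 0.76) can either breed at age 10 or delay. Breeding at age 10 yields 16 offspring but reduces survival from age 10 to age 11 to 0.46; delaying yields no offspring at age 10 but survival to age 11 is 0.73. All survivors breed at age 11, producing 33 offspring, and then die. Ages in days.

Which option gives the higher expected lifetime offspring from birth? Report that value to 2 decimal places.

breed at age 10: R₀ = 0.76 × (16 + 0.46 × 33) = 0.76 × 31.1800 = 23.6968
delay to age 11: R₀ = 0.76 × (0.73 × 33) = 0.76 × 24.0900 = 18.3084
Higher: breed at age 10 (23.6968).

23.70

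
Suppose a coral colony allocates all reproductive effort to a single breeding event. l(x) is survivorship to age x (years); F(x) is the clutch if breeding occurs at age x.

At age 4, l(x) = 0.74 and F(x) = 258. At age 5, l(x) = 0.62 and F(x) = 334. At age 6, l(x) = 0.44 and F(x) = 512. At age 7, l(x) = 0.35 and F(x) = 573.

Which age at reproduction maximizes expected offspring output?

Expected offspring if breeding at age x = l(x) × F(x):
  age 4: 0.74 × 258 = 190.920
  age 5: 0.62 × 334 = 207.080
  age 6: 0.44 × 512 = 225.280
  age 7: 0.35 × 573 = 200.550
Maximum at age 6 (225.280).

6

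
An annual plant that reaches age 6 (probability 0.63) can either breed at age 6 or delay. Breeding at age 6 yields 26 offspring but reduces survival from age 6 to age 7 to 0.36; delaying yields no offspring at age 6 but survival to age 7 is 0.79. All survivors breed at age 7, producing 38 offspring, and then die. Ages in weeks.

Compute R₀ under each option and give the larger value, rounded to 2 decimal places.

25.00

breed at age 6: R₀ = 0.63 × (26 + 0.36 × 38) = 0.63 × 39.6800 = 24.9984
delay to age 7: R₀ = 0.63 × (0.79 × 38) = 0.63 × 30.0200 = 18.9126
Higher: breed at age 6 (24.9984).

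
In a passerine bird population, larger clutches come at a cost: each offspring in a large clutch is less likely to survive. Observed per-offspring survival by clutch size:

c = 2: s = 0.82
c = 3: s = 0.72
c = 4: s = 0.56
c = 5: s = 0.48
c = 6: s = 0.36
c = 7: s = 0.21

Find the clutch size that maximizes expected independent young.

Expected independent young = c × s(c):
  c=2: 2 × 0.82 = 1.640
  c=3: 3 × 0.72 = 2.160
  c=4: 4 × 0.56 = 2.240
  c=5: 5 × 0.48 = 2.400
  c=6: 6 × 0.36 = 2.160
  c=7: 7 × 0.21 = 1.470
Maximum at c = 5 (2.400 independent young).

5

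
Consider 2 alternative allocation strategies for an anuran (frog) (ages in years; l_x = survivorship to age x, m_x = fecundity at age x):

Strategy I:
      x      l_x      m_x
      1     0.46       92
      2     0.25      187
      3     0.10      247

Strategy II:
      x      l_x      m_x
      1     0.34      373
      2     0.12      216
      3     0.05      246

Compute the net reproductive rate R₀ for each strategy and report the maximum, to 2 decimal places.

Strategy I: R₀ = 0.46×92 + 0.25×187 + 0.10×247 = 113.7700
Strategy II: R₀ = 0.34×373 + 0.12×216 + 0.05×246 = 165.0400
Highest R₀: strategy II with 165.0400.

165.04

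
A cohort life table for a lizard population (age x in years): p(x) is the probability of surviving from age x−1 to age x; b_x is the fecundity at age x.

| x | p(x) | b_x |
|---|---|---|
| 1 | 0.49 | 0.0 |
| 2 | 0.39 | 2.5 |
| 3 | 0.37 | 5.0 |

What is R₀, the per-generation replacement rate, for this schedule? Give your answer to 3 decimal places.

Survivorship from birth: l_x = p_1·p_2·…·p_x.
  l_1 = 0.49000
  l_2 = 0.19110
  l_3 = 0.07071
R₀ = Σ l_x b_x:
  age 1: 0.49000 × 0.0 = 0.0000
  age 2: 0.19110 × 2.5 = 0.4778
  age 3: 0.07071 × 5.0 = 0.3535
R₀ = 0.0000 + 0.4778 + 0.3535 = 0.8313

0.831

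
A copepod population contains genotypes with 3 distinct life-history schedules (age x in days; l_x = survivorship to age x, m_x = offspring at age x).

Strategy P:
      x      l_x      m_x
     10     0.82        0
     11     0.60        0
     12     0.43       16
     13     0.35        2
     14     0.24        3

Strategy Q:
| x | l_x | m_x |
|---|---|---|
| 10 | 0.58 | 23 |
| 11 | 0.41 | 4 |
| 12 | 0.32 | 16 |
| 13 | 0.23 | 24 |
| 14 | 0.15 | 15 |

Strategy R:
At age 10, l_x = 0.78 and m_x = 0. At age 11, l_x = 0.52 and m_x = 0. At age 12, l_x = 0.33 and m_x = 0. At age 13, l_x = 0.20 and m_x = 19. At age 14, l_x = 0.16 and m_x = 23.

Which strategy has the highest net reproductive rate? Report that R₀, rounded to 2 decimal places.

27.87

Strategy P: R₀ = 0.82×0 + 0.60×0 + 0.43×16 + 0.35×2 + 0.24×3 = 8.3000
Strategy Q: R₀ = 0.58×23 + 0.41×4 + 0.32×16 + 0.23×24 + 0.15×15 = 27.8700
Strategy R: R₀ = 0.78×0 + 0.52×0 + 0.33×0 + 0.20×19 + 0.16×23 = 7.4800
Highest R₀: strategy Q with 27.8700.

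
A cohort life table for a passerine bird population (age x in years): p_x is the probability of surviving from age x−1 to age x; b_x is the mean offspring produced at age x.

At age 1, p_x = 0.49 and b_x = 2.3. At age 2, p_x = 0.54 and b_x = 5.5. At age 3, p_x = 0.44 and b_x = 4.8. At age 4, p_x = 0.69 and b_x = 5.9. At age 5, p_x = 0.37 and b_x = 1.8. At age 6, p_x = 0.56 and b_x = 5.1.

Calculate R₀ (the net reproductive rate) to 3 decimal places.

Survivorship from birth: l_x = p_1·p_2·…·p_x.
  l_1 = 0.49000
  l_2 = 0.26460
  l_3 = 0.11642
  l_4 = 0.08033
  l_5 = 0.02972
  l_6 = 0.01664
R₀ = Σ l_x b_x:
  age 1: 0.49000 × 2.3 = 1.1270
  age 2: 0.26460 × 5.5 = 1.4553
  age 3: 0.11642 × 4.8 = 0.5588
  age 4: 0.08033 × 5.9 = 0.4739
  age 5: 0.02972 × 1.8 = 0.0535
  age 6: 0.01664 × 5.1 = 0.0849
R₀ = 1.1270 + 1.4553 + 0.5588 + 0.4739 + 0.0535 + 0.0849 = 3.7534

3.753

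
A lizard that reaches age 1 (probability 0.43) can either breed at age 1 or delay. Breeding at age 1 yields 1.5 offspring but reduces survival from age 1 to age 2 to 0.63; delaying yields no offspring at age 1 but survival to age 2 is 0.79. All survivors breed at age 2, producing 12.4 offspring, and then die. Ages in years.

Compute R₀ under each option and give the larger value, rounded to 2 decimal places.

breed at age 1: R₀ = 0.43 × (1.5 + 0.63 × 12.4) = 0.43 × 9.3120 = 4.0042
delay to age 2: R₀ = 0.43 × (0.79 × 12.4) = 0.43 × 9.7960 = 4.2123
Higher: delay to age 2 (4.2123).

4.21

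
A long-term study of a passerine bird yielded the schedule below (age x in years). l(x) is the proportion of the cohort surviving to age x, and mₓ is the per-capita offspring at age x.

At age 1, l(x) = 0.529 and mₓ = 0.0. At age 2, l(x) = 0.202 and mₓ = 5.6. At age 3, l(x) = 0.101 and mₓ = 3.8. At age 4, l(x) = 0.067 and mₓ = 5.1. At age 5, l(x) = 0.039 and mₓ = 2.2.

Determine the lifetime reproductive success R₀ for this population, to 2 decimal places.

R₀ = Σ l(x) mₓ:
  age 1: 0.529 × 0.0 = 0.0000
  age 2: 0.202 × 5.6 = 1.1312
  age 3: 0.101 × 3.8 = 0.3838
  age 4: 0.067 × 5.1 = 0.3417
  age 5: 0.039 × 2.2 = 0.0858
R₀ = 0.0000 + 1.1312 + 0.3838 + 0.3417 + 0.0858 = 1.9425

1.94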